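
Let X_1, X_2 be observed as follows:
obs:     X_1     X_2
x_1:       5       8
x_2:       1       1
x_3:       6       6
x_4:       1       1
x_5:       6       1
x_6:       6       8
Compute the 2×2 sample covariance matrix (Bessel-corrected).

Step 1 — column means:
  mean(X_1) = (5 + 1 + 6 + 1 + 6 + 6) / 6 = 25/6 = 4.1667
  mean(X_2) = (8 + 1 + 6 + 1 + 1 + 8) / 6 = 25/6 = 4.1667

Step 2 — sample covariance S[i,j] = (1/(n-1)) · Σ_k (x_{k,i} - mean_i) · (x_{k,j} - mean_j), with n-1 = 5.
  S[X_1,X_1] = ((0.8333)·(0.8333) + (-3.1667)·(-3.1667) + (1.8333)·(1.8333) + (-3.1667)·(-3.1667) + (1.8333)·(1.8333) + (1.8333)·(1.8333)) / 5 = 30.8333/5 = 6.1667
  S[X_1,X_2] = ((0.8333)·(3.8333) + (-3.1667)·(-3.1667) + (1.8333)·(1.8333) + (-3.1667)·(-3.1667) + (1.8333)·(-3.1667) + (1.8333)·(3.8333)) / 5 = 27.8333/5 = 5.5667
  S[X_2,X_2] = ((3.8333)·(3.8333) + (-3.1667)·(-3.1667) + (1.8333)·(1.8333) + (-3.1667)·(-3.1667) + (-3.1667)·(-3.1667) + (3.8333)·(3.8333)) / 5 = 62.8333/5 = 12.5667

S is symmetric (S[j,i] = S[i,j]). Assembling:

S = [[6.1667, 5.5667],
 [5.5667, 12.5667]]


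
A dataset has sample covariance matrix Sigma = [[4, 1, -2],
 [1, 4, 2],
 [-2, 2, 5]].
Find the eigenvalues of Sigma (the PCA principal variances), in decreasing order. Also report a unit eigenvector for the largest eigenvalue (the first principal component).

Step 1 — characteristic polynomial p(λ) = det(λI - Sigma) = λ³ - tr·λ² + c_1·λ - det, where tr = trace, c_1 = sum of the principal 2×2 minors, det = det(Sigma):
  tr = 4 + 4 + 5 = 13,
  c_1 = (4·4 - (1)²) + (4·5 - (-2)²) + (4·5 - (2)²) = 15 + 16 + 16 = 47,
  det = 4·(4·5 - (2)²) - (1)·((1)·5 - (2)·(-2)) + (-2)·((1)·(2) - 4·(-2)) = 4·(16) - (1)·(9) + (-2)·(10) = 35.
  So p(λ) = λ³ - 13λ² + 47λ - 35.
Step 2 — look for an integer root (rational root theorem: any rational root is an integer divisor of 35). Testing λ = 1:
  p(1) = 1 - 13 + 47 - 35 = 0  ✓
  Dividing out (λ - 1): p(λ) = (λ - 1)(λ² - 12λ + 35).
Step 3 — remaining eigenvalues from the quadratic λ² - 12λ + 35 = 0:
  Δ = 12² - 4·35 = 144 - 140 = 4,  λ = (12 ± √4)/2 = (12 ± 2)/2 = 7 or 5.
  Sorted: λ_1 = 7,  λ_2 = 5,  λ_3 = 1  (check: sum = 13 = tr ✓).

Step 4 — unit eigenvector for λ_1 = 7: v spans the null space of (Sigma - λ_1 I), whose rows are
  r_1 = (-3, 1, -2),  r_2 = (1, -3, 2),  r_3 = (-2, 2, -2).
  v is orthogonal to every row, so take v ∝ r_1 × r_2 = ((1)·(2) - (-2)·(-3), (-2)·(1) - (-3)·(2), (-3)·(-3) - (1)·(1)) = (-4, 4, 8).
  Rescale (divide by 4; multiply by -1 so the first nonzero entry is positive): u = (1, -1, -2).
  ||u|| = √((1)² + (-1)² + (-2)²) = √(6) ≈ 2.4495,  v_1 = u/||u|| ≈ (0.4082, -0.4082, -0.8165) (||v_1|| = 1).

λ_1 = 7,  λ_2 = 5,  λ_3 = 1;  v_1 ≈ (0.4082, -0.4082, -0.8165)


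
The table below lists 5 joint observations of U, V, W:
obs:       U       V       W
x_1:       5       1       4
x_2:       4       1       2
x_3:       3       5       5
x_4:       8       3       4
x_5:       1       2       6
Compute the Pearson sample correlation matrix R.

Step 1 — column means:
  mean(U) = (5 + 4 + 3 + 8 + 1) / 5 = 21/5 = 4.2
  mean(V) = (1 + 1 + 5 + 3 + 2) / 5 = 12/5 = 2.4
  mean(W) = (4 + 2 + 5 + 4 + 6) / 5 = 21/5 = 4.2

Step 2 — sample variances and covariances s[i,j] = (1/(n-1)) · Σ_k (x_{k,i} - mean_i) · (x_{k,j} - mean_j), with n-1 = 4:
  s[U,U] = ((0.8)·(0.8) + (-0.2)·(-0.2) + (-1.2)·(-1.2) + (3.8)·(3.8) + (-3.2)·(-3.2)) / 4 = 26.8/4 = 6.7
  s[U,V] = ((0.8)·(-1.4) + (-0.2)·(-1.4) + (-1.2)·(2.6) + (3.8)·(0.6) + (-3.2)·(-0.4)) / 4 = -0.4/4 = -0.1
  s[U,W] = ((0.8)·(-0.2) + (-0.2)·(-2.2) + (-1.2)·(0.8) + (3.8)·(-0.2) + (-3.2)·(1.8)) / 4 = -7.2/4 = -1.8
  s[V,V] = ((-1.4)·(-1.4) + (-1.4)·(-1.4) + (2.6)·(2.6) + (0.6)·(0.6) + (-0.4)·(-0.4)) / 4 = 11.2/4 = 2.8
  s[V,W] = ((-1.4)·(-0.2) + (-1.4)·(-2.2) + (2.6)·(0.8) + (0.6)·(-0.2) + (-0.4)·(1.8)) / 4 = 4.6/4 = 1.15
  s[W,W] = ((-0.2)·(-0.2) + (-2.2)·(-2.2) + (0.8)·(0.8) + (-0.2)·(-0.2) + (1.8)·(1.8)) / 4 = 8.8/4 = 2.2
  Sample standard deviations s_i = √(s[i,i]):
  s(U) = √(6.7) = 2.5884
  s(V) = √(2.8) = 1.6733
  s(W) = √(2.2) = 1.4832

Step 3 — r_{ij} = s_{ij} / (s_i · s_j):
  r[U,U] = 1 (diagonal).
  r[U,V] = -0.1 / (2.5884 · 1.6733) = -0.1 / 4.3313 = -0.0231
  r[U,W] = -1.8 / (2.5884 · 1.4832) = -1.8 / 3.8393 = -0.4688
  r[V,V] = 1 (diagonal).
  r[V,W] = 1.15 / (1.6733 · 1.4832) = 1.15 / 2.4819 = 0.4633
  r[W,W] = 1 (diagonal).

R is symmetric with unit diagonal. Assembling:

R = [[1, -0.0231, -0.4688],
 [-0.0231, 1, 0.4633],
 [-0.4688, 0.4633, 1]]


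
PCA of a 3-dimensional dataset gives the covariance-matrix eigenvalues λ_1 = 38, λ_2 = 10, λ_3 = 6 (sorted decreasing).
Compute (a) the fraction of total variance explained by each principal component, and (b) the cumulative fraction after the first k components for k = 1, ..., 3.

Step 1 — total variance = trace(Sigma) = Σ λ_i = 38 + 10 + 6 = 54.

Step 2 — fraction explained by component i = λ_i / Σ λ:
  PC1: 38/54 = 0.7037
  PC2: 10/54 = 0.1852
  PC3: 6/54 = 0.1111

Step 3 — cumulative fraction after k components = (λ_1 + ... + λ_k) / Σ λ:
  k = 1: 38/54 = 0.7037
  k = 2: (38 + 10)/54 = 48/54 = 0.8889
  k = 3: (38 + 10 + 6)/54 = 54/54 = 1

Summary (fraction, with percent):

explained: PC1 0.7037 (70.37%), PC2 0.1852 (18.52%), PC3 0.1111 (11.11%);  cumulative: 0.7037, 0.8889, 1


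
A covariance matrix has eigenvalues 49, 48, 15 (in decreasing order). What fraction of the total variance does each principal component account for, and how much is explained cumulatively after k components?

Step 1 — total variance = trace(Sigma) = Σ λ_i = 49 + 48 + 15 = 112.

Step 2 — fraction explained by component i = λ_i / Σ λ:
  PC1: 49/112 = 0.4375
  PC2: 48/112 = 0.4286
  PC3: 15/112 = 0.1339

Step 3 — cumulative fraction after k components = (λ_1 + ... + λ_k) / Σ λ:
  k = 1: 49/112 = 0.4375
  k = 2: (49 + 48)/112 = 97/112 = 0.8661
  k = 3: (49 + 48 + 15)/112 = 112/112 = 1

Summary (fraction, with percent):

explained: PC1 0.4375 (43.75%), PC2 0.4286 (42.86%), PC3 0.1339 (13.39%);  cumulative: 0.4375, 0.8661, 1


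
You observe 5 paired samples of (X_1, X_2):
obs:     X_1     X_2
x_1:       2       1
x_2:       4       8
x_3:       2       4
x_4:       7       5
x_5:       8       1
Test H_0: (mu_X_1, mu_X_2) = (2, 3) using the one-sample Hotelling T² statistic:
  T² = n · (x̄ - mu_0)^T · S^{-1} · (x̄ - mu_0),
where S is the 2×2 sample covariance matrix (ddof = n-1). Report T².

Step 1 — sample mean vector:
  mean(X_1) = (2 + 4 + 2 + 7 + 8) / 5 = 23/5 = 4.6
  mean(X_2) = (1 + 8 + 4 + 5 + 1) / 5 = 19/5 = 3.8
  x̄ = (4.6, 3.8),  deviation x̄ - mu_0 = (4.6, 3.8) - (2, 3) = (2.6, 0.8).

Step 2 — sample covariance matrix, S[i,j] = (1/(n-1)) · Σ_k (x_{k,i} - mean_i) · (x_{k,j} - mean_j), divisor n-1 = 4:
  S[X_1,X_1] = ((-2.6)·(-2.6) + (-0.6)·(-0.6) + (-2.6)·(-2.6) + (2.4)·(2.4) + (3.4)·(3.4)) / 4 = 31.2/4 = 7.8
  S[X_1,X_2] = ((-2.6)·(-2.8) + (-0.6)·(4.2) + (-2.6)·(0.2) + (2.4)·(1.2) + (3.4)·(-2.8)) / 4 = -2.4/4 = -0.6
  S[X_2,X_2] = ((-2.8)·(-2.8) + (4.2)·(4.2) + (0.2)·(0.2) + (1.2)·(1.2) + (-2.8)·(-2.8)) / 4 = 34.8/4 = 8.7
  S = [[7.8, -0.6],
 [-0.6, 8.7]].

Step 3 — invert S. det(S) = 7.8·8.7 - (-0.6)² = 67.5.
  S^{-1} = (1/det) · [[d, -b], [-b, a]] = [[0.1289, 0.0089],
 [0.0089, 0.1156]].

Step 4 — quadratic form (x̄ - mu_0)^T · S^{-1} · (x̄ - mu_0):
  S^{-1} · (x̄ - mu_0) = (0.3422, 0.1156),
  (x̄ - mu_0)^T · [...] = (2.6)·(0.3422) + (0.8)·(0.1156) = 0.9822.

Step 5 — scale by n: T² = 5 · 0.9822 = 4.9111.

T² ≈ 4.9111


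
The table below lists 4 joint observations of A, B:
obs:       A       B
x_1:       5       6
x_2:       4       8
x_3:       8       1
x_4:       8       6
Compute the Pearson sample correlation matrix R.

Step 1 — column means:
  mean(A) = (5 + 4 + 8 + 8) / 4 = 25/4 = 6.25
  mean(B) = (6 + 8 + 1 + 6) / 4 = 21/4 = 5.25

Step 2 — sample variances and covariances s[i,j] = (1/(n-1)) · Σ_k (x_{k,i} - mean_i) · (x_{k,j} - mean_j), with n-1 = 3:
  s[A,A] = ((-1.25)·(-1.25) + (-2.25)·(-2.25) + (1.75)·(1.75) + (1.75)·(1.75)) / 3 = 12.75/3 = 4.25
  s[A,B] = ((-1.25)·(0.75) + (-2.25)·(2.75) + (1.75)·(-4.25) + (1.75)·(0.75)) / 3 = -13.25/3 = -4.4167
  s[B,B] = ((0.75)·(0.75) + (2.75)·(2.75) + (-4.25)·(-4.25) + (0.75)·(0.75)) / 3 = 26.75/3 = 8.9167
  Sample standard deviations s_i = √(s[i,i]):
  s(A) = √(4.25) = 2.0616
  s(B) = √(8.9167) = 2.9861

Step 3 — r_{ij} = s_{ij} / (s_i · s_j):
  r[A,A] = 1 (diagonal).
  r[A,B] = -4.4167 / (2.0616 · 2.9861) = -4.4167 / 6.156 = -0.7175
  r[B,B] = 1 (diagonal).

R is symmetric with unit diagonal. Assembling:

R = [[1, -0.7175],
 [-0.7175, 1]]


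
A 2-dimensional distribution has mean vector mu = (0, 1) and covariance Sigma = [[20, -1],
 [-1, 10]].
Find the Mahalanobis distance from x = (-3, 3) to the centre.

Step 1 — centre the observation: (x - mu) = (-3, 2).

Step 2 — invert Sigma. det(Sigma) = 20·10 - (-1)² = 199.
  Sigma^{-1} = (1/det) · [[d, -b], [-b, a]] = [[0.0503, 0.005],
 [0.005, 0.1005]].

Step 3 — form the quadratic (x - mu)^T · Sigma^{-1} · (x - mu):
  Sigma^{-1} · (x - mu) = (-0.1407, 0.1859).
  (x - mu)^T · [Sigma^{-1} · (x - mu)] = (-3)·(-0.1407) + (2)·(0.1859) = 0.794.

Step 4 — take square root: d = √(0.794) ≈ 0.891.

d(x, mu) = √(0.794) ≈ 0.891


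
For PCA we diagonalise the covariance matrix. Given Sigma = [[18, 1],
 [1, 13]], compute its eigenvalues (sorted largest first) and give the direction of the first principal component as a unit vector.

Step 1 — characteristic polynomial of 2×2 Sigma:
  det(Sigma - λI) = λ² - trace · λ + det = 0.
  trace = 18 + 13 = 31, det = 18·13 - (1)² = 233.
Step 2 — discriminant:
  Δ = trace² - 4·det = 961 - 932 = 29.
Step 3 — eigenvalues:
  λ = (trace ± √Δ)/2 = (31 ± 5.3852)/2,
  λ_1 = 18.1926,  λ_2 = 12.8074.

Step 4 — unit eigenvector for λ_1: solve (Sigma - λ_1 I)v = 0. First row:
  (18 - 18.1926)·v_x + (1)·v_y = 0, i.e. (-0.1926)·v_x + (1)·v_y = 0,
  so v ∝ (b, λ_1 - a) = (1, 0.1926) = u.
  ||u|| = √((1)² + (0.1926)²) = √(1.0371) ≈ 1.0184,
  v_1 = u/||u|| ≈ (0.982, 0.1891) (||v_1|| = 1).

λ_1 = 18.1926,  λ_2 = 12.8074;  v_1 ≈ (0.982, 0.1891)


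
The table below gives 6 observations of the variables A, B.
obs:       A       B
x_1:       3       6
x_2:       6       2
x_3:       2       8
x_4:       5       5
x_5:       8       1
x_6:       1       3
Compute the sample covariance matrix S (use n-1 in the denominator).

Step 1 — column means:
  mean(A) = (3 + 6 + 2 + 5 + 8 + 1) / 6 = 25/6 = 4.1667
  mean(B) = (6 + 2 + 8 + 5 + 1 + 3) / 6 = 25/6 = 4.1667

Step 2 — sample covariance S[i,j] = (1/(n-1)) · Σ_k (x_{k,i} - mean_i) · (x_{k,j} - mean_j), with n-1 = 5.
  S[A,A] = ((-1.1667)·(-1.1667) + (1.8333)·(1.8333) + (-2.1667)·(-2.1667) + (0.8333)·(0.8333) + (3.8333)·(3.8333) + (-3.1667)·(-3.1667)) / 5 = 34.8333/5 = 6.9667
  S[A,B] = ((-1.1667)·(1.8333) + (1.8333)·(-2.1667) + (-2.1667)·(3.8333) + (0.8333)·(0.8333) + (3.8333)·(-3.1667) + (-3.1667)·(-1.1667)) / 5 = -22.1667/5 = -4.4333
  S[B,B] = ((1.8333)·(1.8333) + (-2.1667)·(-2.1667) + (3.8333)·(3.8333) + (0.8333)·(0.8333) + (-3.1667)·(-3.1667) + (-1.1667)·(-1.1667)) / 5 = 34.8333/5 = 6.9667

S is symmetric (S[j,i] = S[i,j]). Assembling:

S = [[6.9667, -4.4333],
 [-4.4333, 6.9667]]


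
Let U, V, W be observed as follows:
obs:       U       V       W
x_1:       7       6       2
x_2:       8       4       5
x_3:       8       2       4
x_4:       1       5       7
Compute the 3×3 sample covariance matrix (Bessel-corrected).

Step 1 — column means:
  mean(U) = (7 + 8 + 8 + 1) / 4 = 24/4 = 6
  mean(V) = (6 + 4 + 2 + 5) / 4 = 17/4 = 4.25
  mean(W) = (2 + 5 + 4 + 7) / 4 = 18/4 = 4.5

Step 2 — sample covariance S[i,j] = (1/(n-1)) · Σ_k (x_{k,i} - mean_i) · (x_{k,j} - mean_j), with n-1 = 3.
  S[U,U] = ((1)·(1) + (2)·(2) + (2)·(2) + (-5)·(-5)) / 3 = 34/3 = 11.3333
  S[U,V] = ((1)·(1.75) + (2)·(-0.25) + (2)·(-2.25) + (-5)·(0.75)) / 3 = -7/3 = -2.3333
  S[U,W] = ((1)·(-2.5) + (2)·(0.5) + (2)·(-0.5) + (-5)·(2.5)) / 3 = -15/3 = -5
  S[V,V] = ((1.75)·(1.75) + (-0.25)·(-0.25) + (-2.25)·(-2.25) + (0.75)·(0.75)) / 3 = 8.75/3 = 2.9167
  S[V,W] = ((1.75)·(-2.5) + (-0.25)·(0.5) + (-2.25)·(-0.5) + (0.75)·(2.5)) / 3 = -1.5/3 = -0.5
  S[W,W] = ((-2.5)·(-2.5) + (0.5)·(0.5) + (-0.5)·(-0.5) + (2.5)·(2.5)) / 3 = 13/3 = 4.3333

S is symmetric (S[j,i] = S[i,j]). Assembling:

S = [[11.3333, -2.3333, -5],
 [-2.3333, 2.9167, -0.5],
 [-5, -0.5, 4.3333]]


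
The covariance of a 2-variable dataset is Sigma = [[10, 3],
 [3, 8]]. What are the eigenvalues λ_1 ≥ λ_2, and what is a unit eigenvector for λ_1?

Step 1 — characteristic polynomial of 2×2 Sigma:
  det(Sigma - λI) = λ² - trace · λ + det = 0.
  trace = 10 + 8 = 18, det = 10·8 - (3)² = 71.
Step 2 — discriminant:
  Δ = trace² - 4·det = 324 - 284 = 40.
Step 3 — eigenvalues:
  λ = (trace ± √Δ)/2 = (18 ± 6.3246)/2,
  λ_1 = 12.1623,  λ_2 = 5.8377.

Step 4 — unit eigenvector for λ_1: solve (Sigma - λ_1 I)v = 0. First row:
  (10 - 12.1623)·v_x + (3)·v_y = 0, i.e. (-2.1623)·v_x + (3)·v_y = 0,
  so v ∝ (b, λ_1 - a) = (3, 2.1623) = u.
  ||u|| = √((3)² + (2.1623)²) = √(13.6754) ≈ 3.698,
  v_1 = u/||u|| ≈ (0.8112, 0.5847) (||v_1|| = 1).

λ_1 = 12.1623,  λ_2 = 5.8377;  v_1 ≈ (0.8112, 0.5847)


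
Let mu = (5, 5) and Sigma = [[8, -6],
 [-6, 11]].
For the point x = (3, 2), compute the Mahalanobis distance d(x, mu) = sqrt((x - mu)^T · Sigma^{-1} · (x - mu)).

Step 1 — centre the observation: (x - mu) = (-2, -3).

Step 2 — invert Sigma. det(Sigma) = 8·11 - (-6)² = 52.
  Sigma^{-1} = (1/det) · [[d, -b], [-b, a]] = [[0.2115, 0.1154],
 [0.1154, 0.1538]].

Step 3 — form the quadratic (x - mu)^T · Sigma^{-1} · (x - mu):
  Sigma^{-1} · (x - mu) = (-0.7692, -0.6923).
  (x - mu)^T · [Sigma^{-1} · (x - mu)] = (-2)·(-0.7692) + (-3)·(-0.6923) = 3.6154.

Step 4 — take square root: d = √(3.6154) ≈ 1.9014.

d(x, mu) = √(3.6154) ≈ 1.9014


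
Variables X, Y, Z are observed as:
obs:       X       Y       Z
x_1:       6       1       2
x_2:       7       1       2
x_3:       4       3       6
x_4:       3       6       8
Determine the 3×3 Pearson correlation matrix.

Step 1 — column means:
  mean(X) = (6 + 7 + 4 + 3) / 4 = 20/4 = 5
  mean(Y) = (1 + 1 + 3 + 6) / 4 = 11/4 = 2.75
  mean(Z) = (2 + 2 + 6 + 8) / 4 = 18/4 = 4.5

Step 2 — sample variances and covariances s[i,j] = (1/(n-1)) · Σ_k (x_{k,i} - mean_i) · (x_{k,j} - mean_j), with n-1 = 3:
  s[X,X] = ((1)·(1) + (2)·(2) + (-1)·(-1) + (-2)·(-2)) / 3 = 10/3 = 3.3333
  s[X,Y] = ((1)·(-1.75) + (2)·(-1.75) + (-1)·(0.25) + (-2)·(3.25)) / 3 = -12/3 = -4
  s[X,Z] = ((1)·(-2.5) + (2)·(-2.5) + (-1)·(1.5) + (-2)·(3.5)) / 3 = -16/3 = -5.3333
  s[Y,Y] = ((-1.75)·(-1.75) + (-1.75)·(-1.75) + (0.25)·(0.25) + (3.25)·(3.25)) / 3 = 16.75/3 = 5.5833
  s[Y,Z] = ((-1.75)·(-2.5) + (-1.75)·(-2.5) + (0.25)·(1.5) + (3.25)·(3.5)) / 3 = 20.5/3 = 6.8333
  s[Z,Z] = ((-2.5)·(-2.5) + (-2.5)·(-2.5) + (1.5)·(1.5) + (3.5)·(3.5)) / 3 = 27/3 = 9
  Sample standard deviations s_i = √(s[i,i]):
  s(X) = √(3.3333) = 1.8257
  s(Y) = √(5.5833) = 2.3629
  s(Z) = √(9) = 3

Step 3 — r_{ij} = s_{ij} / (s_i · s_j):
  r[X,X] = 1 (diagonal).
  r[X,Y] = -4 / (1.8257 · 2.3629) = -4 / 4.3141 = -0.9272
  r[X,Z] = -5.3333 / (1.8257 · 3) = -5.3333 / 5.4772 = -0.9737
  r[Y,Y] = 1 (diagonal).
  r[Y,Z] = 6.8333 / (2.3629 · 3) = 6.8333 / 7.0887 = 0.964
  r[Z,Z] = 1 (diagonal).

R is symmetric with unit diagonal. Assembling:

R = [[1, -0.9272, -0.9737],
 [-0.9272, 1, 0.964],
 [-0.9737, 0.964, 1]]


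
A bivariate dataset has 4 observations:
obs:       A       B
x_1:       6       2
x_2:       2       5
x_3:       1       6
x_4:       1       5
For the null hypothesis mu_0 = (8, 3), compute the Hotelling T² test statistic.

Step 1 — sample mean vector:
  mean(A) = (6 + 2 + 1 + 1) / 4 = 10/4 = 2.5
  mean(B) = (2 + 5 + 6 + 5) / 4 = 18/4 = 4.5
  x̄ = (2.5, 4.5),  deviation x̄ - mu_0 = (2.5, 4.5) - (8, 3) = (-5.5, 1.5).

Step 2 — sample covariance matrix, S[i,j] = (1/(n-1)) · Σ_k (x_{k,i} - mean_i) · (x_{k,j} - mean_j), divisor n-1 = 3:
  S[A,A] = ((3.5)·(3.5) + (-0.5)·(-0.5) + (-1.5)·(-1.5) + (-1.5)·(-1.5)) / 3 = 17/3 = 5.6667
  S[A,B] = ((3.5)·(-2.5) + (-0.5)·(0.5) + (-1.5)·(1.5) + (-1.5)·(0.5)) / 3 = -12/3 = -4
  S[B,B] = ((-2.5)·(-2.5) + (0.5)·(0.5) + (1.5)·(1.5) + (0.5)·(0.5)) / 3 = 9/3 = 3
  S = [[5.6667, -4],
 [-4, 3]].

Step 3 — invert S. det(S) = 5.6667·3 - (-4)² = 1.
  S^{-1} = (1/det) · [[d, -b], [-b, a]] = [[3, 4],
 [4, 5.6667]].

Step 4 — quadratic form (x̄ - mu_0)^T · S^{-1} · (x̄ - mu_0):
  S^{-1} · (x̄ - mu_0) = (-10.5, -13.5),
  (x̄ - mu_0)^T · [...] = (-5.5)·(-10.5) + (1.5)·(-13.5) = 37.5.

Step 5 — scale by n: T² = 4 · 37.5 = 150.

T² ≈ 150


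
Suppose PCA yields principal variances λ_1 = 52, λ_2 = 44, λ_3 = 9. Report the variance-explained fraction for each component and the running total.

Step 1 — total variance = trace(Sigma) = Σ λ_i = 52 + 44 + 9 = 105.

Step 2 — fraction explained by component i = λ_i / Σ λ:
  PC1: 52/105 = 0.4952
  PC2: 44/105 = 0.419
  PC3: 9/105 = 0.0857

Step 3 — cumulative fraction after k components = (λ_1 + ... + λ_k) / Σ λ:
  k = 1: 52/105 = 0.4952
  k = 2: (52 + 44)/105 = 96/105 = 0.9143
  k = 3: (52 + 44 + 9)/105 = 105/105 = 1

Summary (fraction, with percent):

explained: PC1 0.4952 (49.52%), PC2 0.419 (41.9%), PC3 0.0857 (8.57%);  cumulative: 0.4952, 0.9143, 1


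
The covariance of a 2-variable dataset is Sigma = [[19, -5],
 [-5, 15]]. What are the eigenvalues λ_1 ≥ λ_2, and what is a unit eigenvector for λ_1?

Step 1 — characteristic polynomial of 2×2 Sigma:
  det(Sigma - λI) = λ² - trace · λ + det = 0.
  trace = 19 + 15 = 34, det = 19·15 - (-5)² = 260.
Step 2 — discriminant:
  Δ = trace² - 4·det = 1156 - 1040 = 116.
Step 3 — eigenvalues:
  λ = (trace ± √Δ)/2 = (34 ± 10.7703)/2,
  λ_1 = 22.3852,  λ_2 = 11.6148.

Step 4 — unit eigenvector for λ_1: solve (Sigma - λ_1 I)v = 0. First row:
  (19 - 22.3852)·v_x + (-5)·v_y = 0, i.e. (-3.3852)·v_x + (-5)·v_y = 0,
  so v ∝ (b, λ_1 - a) = (-5, 3.3852); multiply by -1 so the first entry is positive: u = (5, -3.3852).
  ||u|| = √((5)² + (-3.3852)²) = √(36.4593) ≈ 6.0382,
  v_1 = u/||u|| ≈ (0.8281, -0.5606) (||v_1|| = 1).

λ_1 = 22.3852,  λ_2 = 11.6148;  v_1 ≈ (0.8281, -0.5606)


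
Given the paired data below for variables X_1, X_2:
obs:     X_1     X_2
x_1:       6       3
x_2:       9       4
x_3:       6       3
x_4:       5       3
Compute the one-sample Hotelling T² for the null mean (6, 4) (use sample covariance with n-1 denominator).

Step 1 — sample mean vector:
  mean(X_1) = (6 + 9 + 6 + 5) / 4 = 26/4 = 6.5
  mean(X_2) = (3 + 4 + 3 + 3) / 4 = 13/4 = 3.25
  x̄ = (6.5, 3.25),  deviation x̄ - mu_0 = (6.5, 3.25) - (6, 4) = (0.5, -0.75).

Step 2 — sample covariance matrix, S[i,j] = (1/(n-1)) · Σ_k (x_{k,i} - mean_i) · (x_{k,j} - mean_j), divisor n-1 = 3:
  S[X_1,X_1] = ((-0.5)·(-0.5) + (2.5)·(2.5) + (-0.5)·(-0.5) + (-1.5)·(-1.5)) / 3 = 9/3 = 3
  S[X_1,X_2] = ((-0.5)·(-0.25) + (2.5)·(0.75) + (-0.5)·(-0.25) + (-1.5)·(-0.25)) / 3 = 2.5/3 = 0.8333
  S[X_2,X_2] = ((-0.25)·(-0.25) + (0.75)·(0.75) + (-0.25)·(-0.25) + (-0.25)·(-0.25)) / 3 = 0.75/3 = 0.25
  S = [[3, 0.8333],
 [0.8333, 0.25]].

Step 3 — invert S. det(S) = 3·0.25 - (0.8333)² = 0.0556.
  S^{-1} = (1/det) · [[d, -b], [-b, a]] = [[4.5, -15],
 [-15, 54]].

Step 4 — quadratic form (x̄ - mu_0)^T · S^{-1} · (x̄ - mu_0):
  S^{-1} · (x̄ - mu_0) = (13.5, -48),
  (x̄ - mu_0)^T · [...] = (0.5)·(13.5) + (-0.75)·(-48) = 42.75.

Step 5 — scale by n: T² = 4 · 42.75 = 171.

T² ≈ 171


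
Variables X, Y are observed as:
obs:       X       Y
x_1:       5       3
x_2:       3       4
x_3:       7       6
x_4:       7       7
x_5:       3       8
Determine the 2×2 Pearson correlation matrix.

Step 1 — column means:
  mean(X) = (5 + 3 + 7 + 7 + 3) / 5 = 25/5 = 5
  mean(Y) = (3 + 4 + 6 + 7 + 8) / 5 = 28/5 = 5.6

Step 2 — sample variances and covariances s[i,j] = (1/(n-1)) · Σ_k (x_{k,i} - mean_i) · (x_{k,j} - mean_j), with n-1 = 4:
  s[X,X] = ((0)·(0) + (-2)·(-2) + (2)·(2) + (2)·(2) + (-2)·(-2)) / 4 = 16/4 = 4
  s[X,Y] = ((0)·(-2.6) + (-2)·(-1.6) + (2)·(0.4) + (2)·(1.4) + (-2)·(2.4)) / 4 = 2/4 = 0.5
  s[Y,Y] = ((-2.6)·(-2.6) + (-1.6)·(-1.6) + (0.4)·(0.4) + (1.4)·(1.4) + (2.4)·(2.4)) / 4 = 17.2/4 = 4.3
  Sample standard deviations s_i = √(s[i,i]):
  s(X) = √(4) = 2
  s(Y) = √(4.3) = 2.0736

Step 3 — r_{ij} = s_{ij} / (s_i · s_j):
  r[X,X] = 1 (diagonal).
  r[X,Y] = 0.5 / (2 · 2.0736) = 0.5 / 4.1473 = 0.1206
  r[Y,Y] = 1 (diagonal).

R is symmetric with unit diagonal. Assembling:

R = [[1, 0.1206],
 [0.1206, 1]]


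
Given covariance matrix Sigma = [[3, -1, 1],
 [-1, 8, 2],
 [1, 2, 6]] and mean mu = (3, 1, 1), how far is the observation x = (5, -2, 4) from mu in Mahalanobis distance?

Step 1 — centre the observation: (x - mu) = (2, -3, 3).

Step 2 — invert Sigma (cofactor / det for 3×3, or solve directly):
  Sigma^{-1} = [[0.386, 0.0702, -0.0877],
 [0.0702, 0.1491, -0.0614],
 [-0.0877, -0.0614, 0.2018]].

Step 3 — form the quadratic (x - mu)^T · Sigma^{-1} · (x - mu):
  Sigma^{-1} · (x - mu) = (0.2982, -0.4912, 0.614).
  (x - mu)^T · [Sigma^{-1} · (x - mu)] = (2)·(0.2982) + (-3)·(-0.4912) + (3)·(0.614) = 3.9123.

Step 4 — take square root: d = √(3.9123) ≈ 1.9779.

d(x, mu) = √(3.9123) ≈ 1.9779


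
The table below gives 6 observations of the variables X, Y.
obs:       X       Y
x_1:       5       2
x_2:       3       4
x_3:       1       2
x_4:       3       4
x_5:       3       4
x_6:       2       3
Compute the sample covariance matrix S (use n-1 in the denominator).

Step 1 — column means:
  mean(X) = (5 + 3 + 1 + 3 + 3 + 2) / 6 = 17/6 = 2.8333
  mean(Y) = (2 + 4 + 2 + 4 + 4 + 3) / 6 = 19/6 = 3.1667

Step 2 — sample covariance S[i,j] = (1/(n-1)) · Σ_k (x_{k,i} - mean_i) · (x_{k,j} - mean_j), with n-1 = 5.
  S[X,X] = ((2.1667)·(2.1667) + (0.1667)·(0.1667) + (-1.8333)·(-1.8333) + (0.1667)·(0.1667) + (0.1667)·(0.1667) + (-0.8333)·(-0.8333)) / 5 = 8.8333/5 = 1.7667
  S[X,Y] = ((2.1667)·(-1.1667) + (0.1667)·(0.8333) + (-1.8333)·(-1.1667) + (0.1667)·(0.8333) + (0.1667)·(0.8333) + (-0.8333)·(-0.1667)) / 5 = 0.1667/5 = 0.0333
  S[Y,Y] = ((-1.1667)·(-1.1667) + (0.8333)·(0.8333) + (-1.1667)·(-1.1667) + (0.8333)·(0.8333) + (0.8333)·(0.8333) + (-0.1667)·(-0.1667)) / 5 = 4.8333/5 = 0.9667

S is symmetric (S[j,i] = S[i,j]). Assembling:

S = [[1.7667, 0.0333],
 [0.0333, 0.9667]]


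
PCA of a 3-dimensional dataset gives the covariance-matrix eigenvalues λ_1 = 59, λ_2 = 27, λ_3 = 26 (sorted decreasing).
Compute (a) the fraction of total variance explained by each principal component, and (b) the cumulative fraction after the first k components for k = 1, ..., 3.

Step 1 — total variance = trace(Sigma) = Σ λ_i = 59 + 27 + 26 = 112.

Step 2 — fraction explained by component i = λ_i / Σ λ:
  PC1: 59/112 = 0.5268
  PC2: 27/112 = 0.2411
  PC3: 26/112 = 0.2321

Step 3 — cumulative fraction after k components = (λ_1 + ... + λ_k) / Σ λ:
  k = 1: 59/112 = 0.5268
  k = 2: (59 + 27)/112 = 86/112 = 0.7679
  k = 3: (59 + 27 + 26)/112 = 112/112 = 1

Summary (fraction, with percent):

explained: PC1 0.5268 (52.68%), PC2 0.2411 (24.11%), PC3 0.2321 (23.21%);  cumulative: 0.5268, 0.7679, 1


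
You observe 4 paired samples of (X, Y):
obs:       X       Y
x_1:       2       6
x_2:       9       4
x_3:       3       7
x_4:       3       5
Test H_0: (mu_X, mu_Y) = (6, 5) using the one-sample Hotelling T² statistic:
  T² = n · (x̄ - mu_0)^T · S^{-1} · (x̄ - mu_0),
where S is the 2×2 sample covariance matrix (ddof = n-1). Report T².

Step 1 — sample mean vector:
  mean(X) = (2 + 9 + 3 + 3) / 4 = 17/4 = 4.25
  mean(Y) = (6 + 4 + 7 + 5) / 4 = 22/4 = 5.5
  x̄ = (4.25, 5.5),  deviation x̄ - mu_0 = (4.25, 5.5) - (6, 5) = (-1.75, 0.5).

Step 2 — sample covariance matrix, S[i,j] = (1/(n-1)) · Σ_k (x_{k,i} - mean_i) · (x_{k,j} - mean_j), divisor n-1 = 3:
  S[X,X] = ((-2.25)·(-2.25) + (4.75)·(4.75) + (-1.25)·(-1.25) + (-1.25)·(-1.25)) / 3 = 30.75/3 = 10.25
  S[X,Y] = ((-2.25)·(0.5) + (4.75)·(-1.5) + (-1.25)·(1.5) + (-1.25)·(-0.5)) / 3 = -9.5/3 = -3.1667
  S[Y,Y] = ((0.5)·(0.5) + (-1.5)·(-1.5) + (1.5)·(1.5) + (-0.5)·(-0.5)) / 3 = 5/3 = 1.6667
  S = [[10.25, -3.1667],
 [-3.1667, 1.6667]].

Step 3 — invert S. det(S) = 10.25·1.6667 - (-3.1667)² = 7.0556.
  S^{-1} = (1/det) · [[d, -b], [-b, a]] = [[0.2362, 0.4488],
 [0.4488, 1.4528]].

Step 4 — quadratic form (x̄ - mu_0)^T · S^{-1} · (x̄ - mu_0):
  S^{-1} · (x̄ - mu_0) = (-0.189, -0.0591),
  (x̄ - mu_0)^T · [...] = (-1.75)·(-0.189) + (0.5)·(-0.0591) = 0.3012.

Step 5 — scale by n: T² = 4 · 0.3012 = 1.2047.

T² ≈ 1.2047


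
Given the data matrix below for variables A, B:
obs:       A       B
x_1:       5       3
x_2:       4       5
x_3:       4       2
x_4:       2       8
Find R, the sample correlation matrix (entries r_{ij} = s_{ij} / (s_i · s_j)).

Step 1 — column means:
  mean(A) = (5 + 4 + 4 + 2) / 4 = 15/4 = 3.75
  mean(B) = (3 + 5 + 2 + 8) / 4 = 18/4 = 4.5

Step 2 — sample variances and covariances s[i,j] = (1/(n-1)) · Σ_k (x_{k,i} - mean_i) · (x_{k,j} - mean_j), with n-1 = 3:
  s[A,A] = ((1.25)·(1.25) + (0.25)·(0.25) + (0.25)·(0.25) + (-1.75)·(-1.75)) / 3 = 4.75/3 = 1.5833
  s[A,B] = ((1.25)·(-1.5) + (0.25)·(0.5) + (0.25)·(-2.5) + (-1.75)·(3.5)) / 3 = -8.5/3 = -2.8333
  s[B,B] = ((-1.5)·(-1.5) + (0.5)·(0.5) + (-2.5)·(-2.5) + (3.5)·(3.5)) / 3 = 21/3 = 7
  Sample standard deviations s_i = √(s[i,i]):
  s(A) = √(1.5833) = 1.2583
  s(B) = √(7) = 2.6458

Step 3 — r_{ij} = s_{ij} / (s_i · s_j):
  r[A,A] = 1 (diagonal).
  r[A,B] = -2.8333 / (1.2583 · 2.6458) = -2.8333 / 3.3292 = -0.8511
  r[B,B] = 1 (diagonal).

R is symmetric with unit diagonal. Assembling:

R = [[1, -0.8511],
 [-0.8511, 1]]


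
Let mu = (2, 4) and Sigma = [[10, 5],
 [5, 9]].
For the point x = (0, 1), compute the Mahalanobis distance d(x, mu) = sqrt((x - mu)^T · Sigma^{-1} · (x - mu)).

Step 1 — centre the observation: (x - mu) = (-2, -3).

Step 2 — invert Sigma. det(Sigma) = 10·9 - (5)² = 65.
  Sigma^{-1} = (1/det) · [[d, -b], [-b, a]] = [[0.1385, -0.0769],
 [-0.0769, 0.1538]].

Step 3 — form the quadratic (x - mu)^T · Sigma^{-1} · (x - mu):
  Sigma^{-1} · (x - mu) = (-0.0462, -0.3077).
  (x - mu)^T · [Sigma^{-1} · (x - mu)] = (-2)·(-0.0462) + (-3)·(-0.3077) = 1.0154.

Step 4 — take square root: d = √(1.0154) ≈ 1.0077.

d(x, mu) = √(1.0154) ≈ 1.0077


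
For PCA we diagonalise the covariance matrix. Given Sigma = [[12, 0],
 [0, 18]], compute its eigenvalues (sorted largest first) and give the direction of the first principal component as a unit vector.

Step 1 — characteristic polynomial of 2×2 Sigma:
  det(Sigma - λI) = λ² - trace · λ + det = 0.
  trace = 12 + 18 = 30, det = 12·18 - (0)² = 216.
Step 2 — discriminant:
  Δ = trace² - 4·det = 900 - 864 = 36.
Step 3 — eigenvalues:
  λ = (trace ± √Δ)/2 = (30 ± 6)/2,
  λ_1 = 18,  λ_2 = 12.

Step 4 — unit eigenvector for λ_1: Sigma is diagonal, so its eigenvectors are the coordinate axes. λ_1 = 18 is the diagonal entry on the second coordinate axis, hence
  v_1 = (0, 1) (||v_1|| = 1).

λ_1 = 18,  λ_2 = 12;  v_1 ≈ (0, 1)


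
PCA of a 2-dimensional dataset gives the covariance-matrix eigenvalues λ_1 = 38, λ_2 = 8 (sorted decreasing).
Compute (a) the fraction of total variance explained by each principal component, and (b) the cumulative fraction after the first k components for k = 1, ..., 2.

Step 1 — total variance = trace(Sigma) = Σ λ_i = 38 + 8 = 46.

Step 2 — fraction explained by component i = λ_i / Σ λ:
  PC1: 38/46 = 0.8261
  PC2: 8/46 = 0.1739

Step 3 — cumulative fraction after k components = (λ_1 + ... + λ_k) / Σ λ:
  k = 1: 38/46 = 0.8261
  k = 2: (38 + 8)/46 = 46/46 = 1

Summary (fraction, with percent):

explained: PC1 0.8261 (82.61%), PC2 0.1739 (17.39%);  cumulative: 0.8261, 1


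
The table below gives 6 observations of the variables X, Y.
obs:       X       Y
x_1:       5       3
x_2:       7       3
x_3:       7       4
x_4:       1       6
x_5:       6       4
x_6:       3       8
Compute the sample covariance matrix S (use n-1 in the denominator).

Step 1 — column means:
  mean(X) = (5 + 7 + 7 + 1 + 6 + 3) / 6 = 29/6 = 4.8333
  mean(Y) = (3 + 3 + 4 + 6 + 4 + 8) / 6 = 28/6 = 4.6667

Step 2 — sample covariance S[i,j] = (1/(n-1)) · Σ_k (x_{k,i} - mean_i) · (x_{k,j} - mean_j), with n-1 = 5.
  S[X,X] = ((0.1667)·(0.1667) + (2.1667)·(2.1667) + (2.1667)·(2.1667) + (-3.8333)·(-3.8333) + (1.1667)·(1.1667) + (-1.8333)·(-1.8333)) / 5 = 28.8333/5 = 5.7667
  S[X,Y] = ((0.1667)·(-1.6667) + (2.1667)·(-1.6667) + (2.1667)·(-0.6667) + (-3.8333)·(1.3333) + (1.1667)·(-0.6667) + (-1.8333)·(3.3333)) / 5 = -17.3333/5 = -3.4667
  S[Y,Y] = ((-1.6667)·(-1.6667) + (-1.6667)·(-1.6667) + (-0.6667)·(-0.6667) + (1.3333)·(1.3333) + (-0.6667)·(-0.6667) + (3.3333)·(3.3333)) / 5 = 19.3333/5 = 3.8667

S is symmetric (S[j,i] = S[i,j]). Assembling:

S = [[5.7667, -3.4667],
 [-3.4667, 3.8667]]


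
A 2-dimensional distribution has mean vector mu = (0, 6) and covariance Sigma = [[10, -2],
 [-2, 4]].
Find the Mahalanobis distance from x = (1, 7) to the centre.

Step 1 — centre the observation: (x - mu) = (1, 1).

Step 2 — invert Sigma. det(Sigma) = 10·4 - (-2)² = 36.
  Sigma^{-1} = (1/det) · [[d, -b], [-b, a]] = [[0.1111, 0.0556],
 [0.0556, 0.2778]].

Step 3 — form the quadratic (x - mu)^T · Sigma^{-1} · (x - mu):
  Sigma^{-1} · (x - mu) = (0.1667, 0.3333).
  (x - mu)^T · [Sigma^{-1} · (x - mu)] = (1)·(0.1667) + (1)·(0.3333) = 0.5.

Step 4 — take square root: d = √(0.5) ≈ 0.7071.

d(x, mu) = √(0.5) ≈ 0.7071


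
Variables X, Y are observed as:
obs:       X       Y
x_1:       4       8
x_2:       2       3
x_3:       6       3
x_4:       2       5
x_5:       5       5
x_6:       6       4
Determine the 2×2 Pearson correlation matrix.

Step 1 — column means:
  mean(X) = (4 + 2 + 6 + 2 + 5 + 6) / 6 = 25/6 = 4.1667
  mean(Y) = (8 + 3 + 3 + 5 + 5 + 4) / 6 = 28/6 = 4.6667

Step 2 — sample variances and covariances s[i,j] = (1/(n-1)) · Σ_k (x_{k,i} - mean_i) · (x_{k,j} - mean_j), with n-1 = 5:
  s[X,X] = ((-0.1667)·(-0.1667) + (-2.1667)·(-2.1667) + (1.8333)·(1.8333) + (-2.1667)·(-2.1667) + (0.8333)·(0.8333) + (1.8333)·(1.8333)) / 5 = 16.8333/5 = 3.3667
  s[X,Y] = ((-0.1667)·(3.3333) + (-2.1667)·(-1.6667) + (1.8333)·(-1.6667) + (-2.1667)·(0.3333) + (0.8333)·(0.3333) + (1.8333)·(-0.6667)) / 5 = -1.6667/5 = -0.3333
  s[Y,Y] = ((3.3333)·(3.3333) + (-1.6667)·(-1.6667) + (-1.6667)·(-1.6667) + (0.3333)·(0.3333) + (0.3333)·(0.3333) + (-0.6667)·(-0.6667)) / 5 = 17.3333/5 = 3.4667
  Sample standard deviations s_i = √(s[i,i]):
  s(X) = √(3.3667) = 1.8348
  s(Y) = √(3.4667) = 1.8619

Step 3 — r_{ij} = s_{ij} / (s_i · s_j):
  r[X,X] = 1 (diagonal).
  r[X,Y] = -0.3333 / (1.8348 · 1.8619) = -0.3333 / 3.4163 = -0.0976
  r[Y,Y] = 1 (diagonal).

R is symmetric with unit diagonal. Assembling:

R = [[1, -0.0976],
 [-0.0976, 1]]


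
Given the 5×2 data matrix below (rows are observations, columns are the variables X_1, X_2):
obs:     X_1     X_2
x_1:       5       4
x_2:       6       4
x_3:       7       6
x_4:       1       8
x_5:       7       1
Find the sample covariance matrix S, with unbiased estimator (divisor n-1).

Step 1 — column means:
  mean(X_1) = (5 + 6 + 7 + 1 + 7) / 5 = 26/5 = 5.2
  mean(X_2) = (4 + 4 + 6 + 8 + 1) / 5 = 23/5 = 4.6

Step 2 — sample covariance S[i,j] = (1/(n-1)) · Σ_k (x_{k,i} - mean_i) · (x_{k,j} - mean_j), with n-1 = 4.
  S[X_1,X_1] = ((-0.2)·(-0.2) + (0.8)·(0.8) + (1.8)·(1.8) + (-4.2)·(-4.2) + (1.8)·(1.8)) / 4 = 24.8/4 = 6.2
  S[X_1,X_2] = ((-0.2)·(-0.6) + (0.8)·(-0.6) + (1.8)·(1.4) + (-4.2)·(3.4) + (1.8)·(-3.6)) / 4 = -18.6/4 = -4.65
  S[X_2,X_2] = ((-0.6)·(-0.6) + (-0.6)·(-0.6) + (1.4)·(1.4) + (3.4)·(3.4) + (-3.6)·(-3.6)) / 4 = 27.2/4 = 6.8

S is symmetric (S[j,i] = S[i,j]). Assembling:

S = [[6.2, -4.65],
 [-4.65, 6.8]]


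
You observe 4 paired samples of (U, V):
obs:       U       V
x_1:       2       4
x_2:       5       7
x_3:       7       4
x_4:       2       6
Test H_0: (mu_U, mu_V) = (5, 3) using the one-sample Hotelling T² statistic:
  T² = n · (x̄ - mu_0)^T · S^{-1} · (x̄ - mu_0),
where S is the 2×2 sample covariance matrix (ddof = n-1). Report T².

Step 1 — sample mean vector:
  mean(U) = (2 + 5 + 7 + 2) / 4 = 16/4 = 4
  mean(V) = (4 + 7 + 4 + 6) / 4 = 21/4 = 5.25
  x̄ = (4, 5.25),  deviation x̄ - mu_0 = (4, 5.25) - (5, 3) = (-1, 2.25).

Step 2 — sample covariance matrix, S[i,j] = (1/(n-1)) · Σ_k (x_{k,i} - mean_i) · (x_{k,j} - mean_j), divisor n-1 = 3:
  S[U,U] = ((-2)·(-2) + (1)·(1) + (3)·(3) + (-2)·(-2)) / 3 = 18/3 = 6
  S[U,V] = ((-2)·(-1.25) + (1)·(1.75) + (3)·(-1.25) + (-2)·(0.75)) / 3 = -1/3 = -0.3333
  S[V,V] = ((-1.25)·(-1.25) + (1.75)·(1.75) + (-1.25)·(-1.25) + (0.75)·(0.75)) / 3 = 6.75/3 = 2.25
  S = [[6, -0.3333],
 [-0.3333, 2.25]].

Step 3 — invert S. det(S) = 6·2.25 - (-0.3333)² = 13.3889.
  S^{-1} = (1/det) · [[d, -b], [-b, a]] = [[0.168, 0.0249],
 [0.0249, 0.4481]].

Step 4 — quadratic form (x̄ - mu_0)^T · S^{-1} · (x̄ - mu_0):
  S^{-1} · (x̄ - mu_0) = (-0.112, 0.9834),
  (x̄ - mu_0)^T · [...] = (-1)·(-0.112) + (2.25)·(0.9834) = 2.3247.

Step 5 — scale by n: T² = 4 · 2.3247 = 9.2988.

T² ≈ 9.2988


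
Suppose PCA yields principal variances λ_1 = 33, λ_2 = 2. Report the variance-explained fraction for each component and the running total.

Step 1 — total variance = trace(Sigma) = Σ λ_i = 33 + 2 = 35.

Step 2 — fraction explained by component i = λ_i / Σ λ:
  PC1: 33/35 = 0.9429
  PC2: 2/35 = 0.0571

Step 3 — cumulative fraction after k components = (λ_1 + ... + λ_k) / Σ λ:
  k = 1: 33/35 = 0.9429
  k = 2: (33 + 2)/35 = 35/35 = 1

Summary (fraction, with percent):

explained: PC1 0.9429 (94.29%), PC2 0.0571 (5.71%);  cumulative: 0.9429, 1


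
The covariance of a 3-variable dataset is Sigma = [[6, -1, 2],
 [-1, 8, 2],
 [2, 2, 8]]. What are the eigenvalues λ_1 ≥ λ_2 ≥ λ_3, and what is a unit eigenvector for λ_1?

Step 1 — characteristic polynomial p(λ) = det(λI - Sigma) = λ³ - tr·λ² + c_1·λ - det, where tr = trace, c_1 = sum of the principal 2×2 minors, det = det(Sigma):
  tr = 6 + 8 + 8 = 22,
  c_1 = (6·8 - (-1)²) + (6·8 - (2)²) + (8·8 - (2)²) = 47 + 44 + 60 = 151,
  det = 6·(8·8 - (2)²) - (-1)·((-1)·8 - (2)·(2)) + (2)·((-1)·(2) - 8·(2)) = 6·(60) - (-1)·(-12) + (2)·(-18) = 312.
  So p(λ) = λ³ - 22λ² + 151λ - 312.
Step 2 — look for an integer root (rational root theorem: any rational root is an integer divisor of 312). Testing λ = 8:
  p(8) = 512 - 1408 + 1208 - 312 = 0  ✓
  Dividing out (λ - 8): p(λ) = (λ - 8)(λ² - 14λ + 39).
Step 3 — remaining eigenvalues from the quadratic λ² - 14λ + 39 = 0:
  Δ = 14² - 4·39 = 196 - 156 = 40,  λ = (14 ± √40)/2 = (14 ± 6.3246)/2 ≈ 10.1623 or 3.8377.
  Sorted: λ_1 = 10.1623,  λ_2 = 8,  λ_3 = 3.8377  (check: sum = 22 = tr ✓).

Step 4 — unit eigenvector for λ_1 ≈ 10.1623: v spans the null space of (Sigma - λ_1 I), whose rows are
  r_1 = (-4.1623, -1, 2),  r_2 = (-1, -2.1623, 2),  r_3 = (2, 2, -2.1623).
  v is orthogonal to every row, so take v ∝ r_1 × r_2 = ((-1)·(2) - (2)·(-2.1623), (2)·(-1) - (-4.1623)·(2), (-4.1623)·(-2.1623) - (-1)·(-1)) ≈ (2.3246, 6.3246, 8).
  Let u = (2.3246, 6.3246, 8).
  ||u|| = √((2.3246)² + (6.3246)² + (8)²) = √(109.4036) ≈ 10.4596,  v_1 = u/||u|| ≈ (0.2222, 0.6047, 0.7648) (||v_1|| = 1).

λ_1 = 10.1623,  λ_2 = 8,  λ_3 = 3.8377;  v_1 ≈ (0.2222, 0.6047, 0.7648)


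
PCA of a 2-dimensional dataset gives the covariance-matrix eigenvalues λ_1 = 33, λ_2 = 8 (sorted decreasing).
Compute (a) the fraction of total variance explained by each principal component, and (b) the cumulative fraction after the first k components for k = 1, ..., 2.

Step 1 — total variance = trace(Sigma) = Σ λ_i = 33 + 8 = 41.

Step 2 — fraction explained by component i = λ_i / Σ λ:
  PC1: 33/41 = 0.8049
  PC2: 8/41 = 0.1951

Step 3 — cumulative fraction after k components = (λ_1 + ... + λ_k) / Σ λ:
  k = 1: 33/41 = 0.8049
  k = 2: (33 + 8)/41 = 41/41 = 1

Summary (fraction, with percent):

explained: PC1 0.8049 (80.49%), PC2 0.1951 (19.51%);  cumulative: 0.8049, 1


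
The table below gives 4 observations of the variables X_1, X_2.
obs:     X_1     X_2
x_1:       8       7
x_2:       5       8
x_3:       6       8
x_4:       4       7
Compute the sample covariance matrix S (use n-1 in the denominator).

Step 1 — column means:
  mean(X_1) = (8 + 5 + 6 + 4) / 4 = 23/4 = 5.75
  mean(X_2) = (7 + 8 + 8 + 7) / 4 = 30/4 = 7.5

Step 2 — sample covariance S[i,j] = (1/(n-1)) · Σ_k (x_{k,i} - mean_i) · (x_{k,j} - mean_j), with n-1 = 3.
  S[X_1,X_1] = ((2.25)·(2.25) + (-0.75)·(-0.75) + (0.25)·(0.25) + (-1.75)·(-1.75)) / 3 = 8.75/3 = 2.9167
  S[X_1,X_2] = ((2.25)·(-0.5) + (-0.75)·(0.5) + (0.25)·(0.5) + (-1.75)·(-0.5)) / 3 = -0.5/3 = -0.1667
  S[X_2,X_2] = ((-0.5)·(-0.5) + (0.5)·(0.5) + (0.5)·(0.5) + (-0.5)·(-0.5)) / 3 = 1/3 = 0.3333

S is symmetric (S[j,i] = S[i,j]). Assembling:

S = [[2.9167, -0.1667],
 [-0.1667, 0.3333]]


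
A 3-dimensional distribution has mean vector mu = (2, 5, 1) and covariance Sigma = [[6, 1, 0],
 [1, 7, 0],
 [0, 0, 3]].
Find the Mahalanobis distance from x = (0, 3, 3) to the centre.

Step 1 — centre the observation: (x - mu) = (-2, -2, 2).

Step 2 — invert Sigma (cofactor / det for 3×3, or solve directly):
  Sigma^{-1} = [[0.1707, -0.0244, 0],
 [-0.0244, 0.1463, 0],
 [0, 0, 0.3333]].

Step 3 — form the quadratic (x - mu)^T · Sigma^{-1} · (x - mu):
  Sigma^{-1} · (x - mu) = (-0.2927, -0.2439, 0.6667).
  (x - mu)^T · [Sigma^{-1} · (x - mu)] = (-2)·(-0.2927) + (-2)·(-0.2439) + (2)·(0.6667) = 2.4065.

Step 4 — take square root: d = √(2.4065) ≈ 1.5513.

d(x, mu) = √(2.4065) ≈ 1.5513


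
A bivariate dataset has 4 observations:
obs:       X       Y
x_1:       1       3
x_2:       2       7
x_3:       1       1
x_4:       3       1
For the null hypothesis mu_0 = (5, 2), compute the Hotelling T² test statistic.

Step 1 — sample mean vector:
  mean(X) = (1 + 2 + 1 + 3) / 4 = 7/4 = 1.75
  mean(Y) = (3 + 7 + 1 + 1) / 4 = 12/4 = 3
  x̄ = (1.75, 3),  deviation x̄ - mu_0 = (1.75, 3) - (5, 2) = (-3.25, 1).

Step 2 — sample covariance matrix, S[i,j] = (1/(n-1)) · Σ_k (x_{k,i} - mean_i) · (x_{k,j} - mean_j), divisor n-1 = 3:
  S[X,X] = ((-0.75)·(-0.75) + (0.25)·(0.25) + (-0.75)·(-0.75) + (1.25)·(1.25)) / 3 = 2.75/3 = 0.9167
  S[X,Y] = ((-0.75)·(0) + (0.25)·(4) + (-0.75)·(-2) + (1.25)·(-2)) / 3 = 0/3 = 0
  S[Y,Y] = ((0)·(0) + (4)·(4) + (-2)·(-2) + (-2)·(-2)) / 3 = 24/3 = 8
  S = [[0.9167, 0],
 [0, 8]].

Step 3 — invert S. det(S) = 0.9167·8 - (0)² = 7.3333.
  S^{-1} = (1/det) · [[d, -b], [-b, a]] = [[1.0909, 0],
 [0, 0.125]].

Step 4 — quadratic form (x̄ - mu_0)^T · S^{-1} · (x̄ - mu_0):
  S^{-1} · (x̄ - mu_0) = (-3.5455, 0.125),
  (x̄ - mu_0)^T · [...] = (-3.25)·(-3.5455) + (1)·(0.125) = 11.6477.

Step 5 — scale by n: T² = 4 · 11.6477 = 46.5909.

T² ≈ 46.5909


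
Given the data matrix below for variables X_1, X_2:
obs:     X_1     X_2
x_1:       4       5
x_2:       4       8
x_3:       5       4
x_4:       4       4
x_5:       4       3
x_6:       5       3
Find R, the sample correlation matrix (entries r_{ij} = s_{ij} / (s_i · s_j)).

Step 1 — column means:
  mean(X_1) = (4 + 4 + 5 + 4 + 4 + 5) / 6 = 26/6 = 4.3333
  mean(X_2) = (5 + 8 + 4 + 4 + 3 + 3) / 6 = 27/6 = 4.5

Step 2 — sample variances and covariances s[i,j] = (1/(n-1)) · Σ_k (x_{k,i} - mean_i) · (x_{k,j} - mean_j), with n-1 = 5:
  s[X_1,X_1] = ((-0.3333)·(-0.3333) + (-0.3333)·(-0.3333) + (0.6667)·(0.6667) + (-0.3333)·(-0.3333) + (-0.3333)·(-0.3333) + (0.6667)·(0.6667)) / 5 = 1.3333/5 = 0.2667
  s[X_1,X_2] = ((-0.3333)·(0.5) + (-0.3333)·(3.5) + (0.6667)·(-0.5) + (-0.3333)·(-0.5) + (-0.3333)·(-1.5) + (0.6667)·(-1.5)) / 5 = -2/5 = -0.4
  s[X_2,X_2] = ((0.5)·(0.5) + (3.5)·(3.5) + (-0.5)·(-0.5) + (-0.5)·(-0.5) + (-1.5)·(-1.5) + (-1.5)·(-1.5)) / 5 = 17.5/5 = 3.5
  Sample standard deviations s_i = √(s[i,i]):
  s(X_1) = √(0.2667) = 0.5164
  s(X_2) = √(3.5) = 1.8708

Step 3 — r_{ij} = s_{ij} / (s_i · s_j):
  r[X_1,X_1] = 1 (diagonal).
  r[X_1,X_2] = -0.4 / (0.5164 · 1.8708) = -0.4 / 0.9661 = -0.414
  r[X_2,X_2] = 1 (diagonal).

R is symmetric with unit diagonal. Assembling:

R = [[1, -0.414],
 [-0.414, 1]]
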